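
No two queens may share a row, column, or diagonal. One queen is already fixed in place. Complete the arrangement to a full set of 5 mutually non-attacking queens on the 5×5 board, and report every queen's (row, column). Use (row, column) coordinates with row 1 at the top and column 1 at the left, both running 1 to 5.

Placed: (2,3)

Row 1: attacked by (2,3)→{2,3,4}. Safe: 1, 5. Place at column 5.
Row 3: attacked by (1,5)→{3,5}; (2,3)→{2,3,4}. Safe: 1. Place at column 1.
Row 4: attacked by (1,5)→{2,5}; (2,3)→{1,3,5}; (3,1)→{1,2}. Safe: 4. Place at column 4.
Row 5: attacked by (1,5)→{1,5}; (2,3)→{3}; (3,1)→{1,3}; (4,4)→{3,4,5}. Safe: 2. Place at column 2.
Columns [5, 3, 1, 4, 2], r−c [-4, -1, 2, 0, 3], r+c [6, 5, 4, 8, 7] are all distinct, so no two queens attack.

(1,5) (2,3) (3,1) (4,4) (5,2)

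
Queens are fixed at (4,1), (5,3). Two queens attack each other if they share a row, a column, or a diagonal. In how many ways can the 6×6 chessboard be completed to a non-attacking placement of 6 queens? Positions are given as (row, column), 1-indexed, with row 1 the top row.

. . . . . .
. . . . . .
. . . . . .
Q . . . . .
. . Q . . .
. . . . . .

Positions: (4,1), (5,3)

1

Branch on row 1: col 2 → 1; col 5 → 0; col 6 → 0.
Sum: 1 + 0 + 0 = 1.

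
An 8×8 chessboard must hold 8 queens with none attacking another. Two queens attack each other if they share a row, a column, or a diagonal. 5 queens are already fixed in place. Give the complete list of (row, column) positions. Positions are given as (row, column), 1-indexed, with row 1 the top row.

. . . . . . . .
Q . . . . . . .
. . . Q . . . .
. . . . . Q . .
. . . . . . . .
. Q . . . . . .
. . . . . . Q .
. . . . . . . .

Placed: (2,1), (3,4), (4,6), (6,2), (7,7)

(1,5) (2,1) (3,4) (4,6) (5,8) (6,2) (7,7) (8,3)

Row 1: attacked by (2,1)→{1,2}; (3,4)→{2,4,6}; (4,6)→{3,6}; (6,2)→{2,7}; (7,7)→{1,7}. Safe: 5, 8. Place at column 5.
Row 5: attacked by (1,5)→{1,5}; (2,1)→{1,4}; (3,4)→{2,4,6}; (4,6)→{5,6,7}; (6,2)→{1,2,3}; (7,7)→{5,7}. Safe: 8. Place at column 8.
Row 8: attacked by (1,5)→{5}; (2,1)→{1,7}; (3,4)→{4}; (4,6)→{2,6}; (5,8)→{5,8}; (6,2)→{2,4}; (7,7)→{6,7,8}. Safe: 3. Place at column 3.
Columns [5, 1, 4, 6, 8, 2, 7, 3], r−c [-4, 1, -1, -2, -3, 4, 0, 5], r+c [6, 3, 7, 10, 13, 8, 14, 11] are all distinct, so no two queens attack.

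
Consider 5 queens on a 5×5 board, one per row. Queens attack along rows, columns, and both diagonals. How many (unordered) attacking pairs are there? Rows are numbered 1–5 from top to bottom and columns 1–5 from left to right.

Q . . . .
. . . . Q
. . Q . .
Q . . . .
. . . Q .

2

Same column: (1,1)–(4,1) (column 1).
Same diagonal: (1,1)–(3,3) (|1−3| = |1−3| = 2).
Total attacking pairs: 2.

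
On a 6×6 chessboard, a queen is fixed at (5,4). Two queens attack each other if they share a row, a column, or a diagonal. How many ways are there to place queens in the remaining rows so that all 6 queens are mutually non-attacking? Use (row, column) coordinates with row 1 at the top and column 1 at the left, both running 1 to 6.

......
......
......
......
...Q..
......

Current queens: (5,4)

1

Branch on row 1: col 1 → 0; col 2 → 0; col 3 → 0; col 5 → 1; col 6 → 0.
Sum: 0 + 0 + 0 + 1 + 0 = 1.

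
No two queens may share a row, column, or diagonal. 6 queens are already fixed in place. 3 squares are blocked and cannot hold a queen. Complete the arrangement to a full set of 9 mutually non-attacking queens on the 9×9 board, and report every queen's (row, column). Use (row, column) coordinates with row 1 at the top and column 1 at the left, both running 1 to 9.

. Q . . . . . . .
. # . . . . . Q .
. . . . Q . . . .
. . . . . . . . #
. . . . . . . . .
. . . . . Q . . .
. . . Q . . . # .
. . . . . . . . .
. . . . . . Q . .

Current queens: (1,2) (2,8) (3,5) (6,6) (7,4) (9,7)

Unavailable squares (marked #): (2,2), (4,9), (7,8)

Row 4: attacked by (1,2)→{2,5}; (2,8)→{6,8}; (3,5)→{4,5,6}; (6,6)→{4,6,8}; (7,4)→{1,4,7}; (9,7)→{2,7}. Blocked: 9. Safe: 3. Place at column 3.
Row 5: attacked by (1,2)→{2,6}; (2,8)→{5,8}; (3,5)→{3,5,7}; (4,3)→{2,3,4}; (6,6)→{5,6,7}; (7,4)→{2,4,6}; (9,7)→{3,7}. Safe: 1, 9. Place at column 9.
Row 8: attacked by (1,2)→{2,9}; (2,8)→{2,8}; (3,5)→{5}; (4,3)→{3,7}; (5,9)→{6,9}; (6,6)→{4,6,8}; (7,4)→{3,4,5}; (9,7)→{6,7,8}. Safe: 1. Place at column 1.
Columns [2, 8, 5, 3, 9, 6, 4, 1, 7], r−c [-1, -6, -2, 1, -4, 0, 3, 7, 2], r+c [3, 10, 8, 7, 14, 12, 11, 9, 16] are all distinct, so no two queens attack.

(1,2) (2,8) (3,5) (4,3) (5,9) (6,6) (7,4) (8,1) (9,7)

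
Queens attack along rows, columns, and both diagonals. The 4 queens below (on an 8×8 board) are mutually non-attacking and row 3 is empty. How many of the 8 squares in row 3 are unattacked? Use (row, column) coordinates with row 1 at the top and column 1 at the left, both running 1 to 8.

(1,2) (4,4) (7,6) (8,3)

(1,2) attacks row 3 at column 2 and diagonals 4.
(4,4) attacks row 3 at column 4 and diagonals 3, 5.
(7,6) attacks row 3 at column 6 and diagonals 2.
(8,3) attacks row 3 at column 3 and diagonals 8.
Attacked columns: {2, 3, 4, 5, 6, 8}. Safe: {1, 7}.

2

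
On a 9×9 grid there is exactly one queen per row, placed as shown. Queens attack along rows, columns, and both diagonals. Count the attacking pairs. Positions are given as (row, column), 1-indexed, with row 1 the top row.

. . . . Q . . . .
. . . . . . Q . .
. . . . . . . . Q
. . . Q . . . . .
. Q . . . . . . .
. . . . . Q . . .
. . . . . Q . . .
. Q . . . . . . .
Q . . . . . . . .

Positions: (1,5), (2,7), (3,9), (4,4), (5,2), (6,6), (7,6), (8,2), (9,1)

5

Same column: (5,2)–(8,2) (column 2); (6,6)–(7,6) (column 6).
Same diagonal: (3,9)–(6,6) (|3−6| = |9−6| = 3); (4,4)–(6,6) (|4−6| = |4−6| = 2); (8,2)–(9,1) (|8−9| = |2−1| = 1).
Total attacking pairs: 5.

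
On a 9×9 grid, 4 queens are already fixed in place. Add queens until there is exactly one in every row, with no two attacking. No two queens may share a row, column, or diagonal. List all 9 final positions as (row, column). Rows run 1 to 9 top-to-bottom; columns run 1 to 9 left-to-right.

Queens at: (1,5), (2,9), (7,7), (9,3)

Row 3: attacked by (1,5)→{3,5,7}; (2,9)→{8,9}; (7,7)→{3,7}; (9,3)→{3,9}. Safe: 1, 2, 4, 6. Place at column 4.
Row 4: attacked by (1,5)→{2,5,8}; (2,9)→{7,9}; (3,4)→{3,4,5}; (7,7)→{4,7}; (9,3)→{3,8}. Safe: 1, 6. Place at column 6.
Row 5: attacked by (1,5)→{1,5,9}; (2,9)→{6,9}; (3,4)→{2,4,6}; (4,6)→{5,6,7}; (7,7)→{5,7,9}; (9,3)→{3,7}. Safe: 8. Place at column 8.
Row 6: attacked by (1,5)→{5}; (2,9)→{5,9}; (3,4)→{1,4,7}; (4,6)→{4,6,8}; (5,8)→{7,8,9}; (7,7)→{6,7,8}; (9,3)→{3,6}. Safe: 2. Place at column 2.
Row 8: attacked by (1,5)→{5}; (2,9)→{3,9}; (3,4)→{4,9}; (4,6)→{2,6}; (5,8)→{5,8}; (6,2)→{2,4}; (7,7)→{6,7,8}; (9,3)→{2,3,4}. Safe: 1. Place at column 1.
Columns [5, 9, 4, 6, 8, 2, 7, 1, 3], r−c [-4, -7, -1, -2, -3, 4, 0, 7, 6], r+c [6, 11, 7, 10, 13, 8, 14, 9, 12] are all distinct, so no two queens attack.

(1,5) (2,9) (3,4) (4,6) (5,8) (6,2) (7,7) (8,1) (9,3)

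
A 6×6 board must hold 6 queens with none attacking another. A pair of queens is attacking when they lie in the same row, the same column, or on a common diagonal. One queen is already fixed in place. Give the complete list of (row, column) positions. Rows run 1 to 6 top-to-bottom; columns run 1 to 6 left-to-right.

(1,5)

Row 2: attacked by (1,5)→{4,5,6}. Safe: 1, 2, 3. Place at column 3.
Row 3: attacked by (1,5)→{3,5}; (2,3)→{2,3,4}. Safe: 1, 6. Place at column 1.
Row 4: attacked by (1,5)→{2,5}; (2,3)→{1,3,5}; (3,1)→{1,2}. Safe: 4, 6. Place at column 6.
Row 5: attacked by (1,5)→{1,5}; (2,3)→{3,6}; (3,1)→{1,3}; (4,6)→{5,6}. Safe: 2, 4. Place at column 4.
Row 6: attacked by (1,5)→{5}; (2,3)→{3}; (3,1)→{1,4}; (4,6)→{4,6}; (5,4)→{3,4,5}. Safe: 2. Place at column 2.
Columns [5, 3, 1, 6, 4, 2], r−c [-4, -1, 2, -2, 1, 4], r+c [6, 5, 4, 10, 9, 8] are all distinct, so no two queens attack.

(1,5) (2,3) (3,1) (4,6) (5,4) (6,2)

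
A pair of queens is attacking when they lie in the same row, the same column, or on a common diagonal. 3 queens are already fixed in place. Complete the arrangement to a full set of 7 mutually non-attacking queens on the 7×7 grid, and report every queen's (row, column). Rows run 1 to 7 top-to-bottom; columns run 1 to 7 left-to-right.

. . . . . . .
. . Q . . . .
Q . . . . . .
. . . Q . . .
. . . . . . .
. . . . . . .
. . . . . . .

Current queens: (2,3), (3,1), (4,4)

(1,6) (2,3) (3,1) (4,4) (5,7) (6,5) (7,2)

Row 1: attacked by (2,3)→{2,3,4}; (3,1)→{1,3}; (4,4)→{1,4,7}. Safe: 5, 6. Place at column 6.
Row 5: attacked by (1,6)→{2,6}; (2,3)→{3,6}; (3,1)→{1,3}; (4,4)→{3,4,5}. Safe: 7. Place at column 7.
Row 6: attacked by (1,6)→{1,6}; (2,3)→{3,7}; (3,1)→{1,4}; (4,4)→{2,4,6}; (5,7)→{6,7}. Safe: 5. Place at column 5.
Row 7: attacked by (1,6)→{6}; (2,3)→{3}; (3,1)→{1,5}; (4,4)→{1,4,7}; (5,7)→{5,7}; (6,5)→{4,5,6}. Safe: 2. Place at column 2.
Columns [6, 3, 1, 4, 7, 5, 2], r−c [-5, -1, 2, 0, -2, 1, 5], r+c [7, 5, 4, 8, 12, 11, 9] are all distinct, so no two queens attack.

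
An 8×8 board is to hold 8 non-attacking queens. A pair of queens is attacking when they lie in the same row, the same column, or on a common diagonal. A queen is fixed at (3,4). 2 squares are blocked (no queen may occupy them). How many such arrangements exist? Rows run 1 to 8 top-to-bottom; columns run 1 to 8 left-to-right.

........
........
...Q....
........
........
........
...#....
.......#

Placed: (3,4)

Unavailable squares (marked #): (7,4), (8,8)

12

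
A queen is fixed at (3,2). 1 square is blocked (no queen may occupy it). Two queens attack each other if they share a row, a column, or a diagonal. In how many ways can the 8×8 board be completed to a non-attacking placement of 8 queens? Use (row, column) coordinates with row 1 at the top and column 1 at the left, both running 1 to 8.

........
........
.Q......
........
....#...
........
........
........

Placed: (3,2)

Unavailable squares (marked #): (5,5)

Branch on row 1: col 1 → 0; col 3 → 5; col 5 → 3; col 6 → 1; col 7 → 2; col 8 → 0.
Sum: 0 + 5 + 3 + 1 + 2 + 0 = 11.

11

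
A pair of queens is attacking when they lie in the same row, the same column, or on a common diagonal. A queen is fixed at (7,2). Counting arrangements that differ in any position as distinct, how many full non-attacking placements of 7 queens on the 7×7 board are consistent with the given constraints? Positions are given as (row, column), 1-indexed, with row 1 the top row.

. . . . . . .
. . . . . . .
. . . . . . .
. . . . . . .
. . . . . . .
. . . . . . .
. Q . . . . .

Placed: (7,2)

7

Branch on row 1: col 1 → 0; col 3 → 0; col 4 → 1; col 5 → 1; col 6 → 4; col 7 → 1.
Sum: 0 + 0 + 1 + 1 + 4 + 1 = 7.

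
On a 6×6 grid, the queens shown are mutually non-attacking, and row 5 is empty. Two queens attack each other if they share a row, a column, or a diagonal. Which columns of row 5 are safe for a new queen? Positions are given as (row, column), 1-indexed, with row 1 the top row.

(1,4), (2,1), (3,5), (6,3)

columns 6

(1,4) attacks row 5 at column 4.
(2,1) attacks row 5 at column 1 and diagonals 4.
(3,5) attacks row 5 at column 5 and diagonals 3.
(6,3) attacks row 5 at column 3 and diagonals 2, 4.
Attacked columns: {1, 2, 3, 4, 5}. Safe: {6}.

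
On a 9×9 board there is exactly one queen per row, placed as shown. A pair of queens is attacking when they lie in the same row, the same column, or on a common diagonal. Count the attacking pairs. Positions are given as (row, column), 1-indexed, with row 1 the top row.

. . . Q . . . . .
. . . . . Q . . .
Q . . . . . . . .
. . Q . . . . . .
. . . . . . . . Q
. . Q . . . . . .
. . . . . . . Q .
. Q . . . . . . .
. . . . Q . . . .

3

Same column: (4,3)–(6,3) (column 3).
Same diagonal: (2,6)–(5,9) (|2−5| = |6−9| = 3); (5,9)–(9,5) (|5−9| = |9−5| = 4).
Total attacking pairs: 3.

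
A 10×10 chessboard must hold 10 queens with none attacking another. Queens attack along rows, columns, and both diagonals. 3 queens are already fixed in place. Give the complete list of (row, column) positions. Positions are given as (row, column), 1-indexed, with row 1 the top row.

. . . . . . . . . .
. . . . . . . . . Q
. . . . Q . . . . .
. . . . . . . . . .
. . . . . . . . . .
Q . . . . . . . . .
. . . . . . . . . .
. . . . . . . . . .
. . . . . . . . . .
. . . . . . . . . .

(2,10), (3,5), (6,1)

Row 1: attacked by (2,10)→{9,10}; (3,5)→{3,5,7}; (6,1)→{1,6}. Safe: 2, 4, 8. Place at column 8.
Row 4: attacked by (1,8)→{5,8}; (2,10)→{8,10}; (3,5)→{4,5,6}; (6,1)→{1,3}. Safe: 2, 7, 9. Place at column 2.
Row 5: attacked by (1,8)→{4,8}; (2,10)→{7,10}; (3,5)→{3,5,7}; (4,2)→{1,2,3}; (6,1)→{1,2}. Safe: 6, 9. Place at column 6.
Row 7: attacked by (1,8)→{2,8}; (2,10)→{5,10}; (3,5)→{1,5,9}; (4,2)→{2,5}; (5,6)→{4,6,8}; (6,1)→{1,2}. Safe: 3, 7. Place at column 3.
Row 8: attacked by (1,8)→{1,8}; (2,10)→{4,10}; (3,5)→{5,10}; (4,2)→{2,6}; (5,6)→{3,6,9}; (6,1)→{1,3}; (7,3)→{2,3,4}. Safe: 7. Place at column 7.
Row 9: attacked by (1,8)→{8}; (2,10)→{3,10}; (3,5)→{5}; (4,2)→{2,7}; (5,6)→{2,6,10}; (6,1)→{1,4}; (7,3)→{1,3,5}; (8,7)→{6,7,8}. Safe: 9. Place at column 9.
Row 10: attacked by (1,8)→{8}; (2,10)→{2,10}; (3,5)→{5}; (4,2)→{2,8}; (5,6)→{1,6}; (6,1)→{1,5}; (7,3)→{3,6}; (8,7)→{5,7,9}; (9,9)→{8,9,10}. Safe: 4. Place at column 4.
Columns [8, 10, 5, 2, 6, 1, 3, 7, 9, 4], r−c [-7, -8, -2, 2, -1, 5, 4, 1, 0, 6], r+c [9, 12, 8, 6, 11, 7, 10, 15, 18, 14] are all distinct, so no two queens attack.

(1,8) (2,10) (3,5) (4,2) (5,6) (6,1) (7,3) (8,7) (9,9) (10,4)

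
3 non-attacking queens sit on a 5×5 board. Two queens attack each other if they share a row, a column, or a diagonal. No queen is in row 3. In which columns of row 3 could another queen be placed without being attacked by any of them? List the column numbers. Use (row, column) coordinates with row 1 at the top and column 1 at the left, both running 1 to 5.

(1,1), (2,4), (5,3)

(1,1) attacks row 3 at column 1 and diagonals 3.
(2,4) attacks row 3 at column 4 and diagonals 3, 5.
(5,3) attacks row 3 at column 3 and diagonals 1, 5.
Attacked columns: {1, 3, 4, 5}. Safe: {2}.

columns 2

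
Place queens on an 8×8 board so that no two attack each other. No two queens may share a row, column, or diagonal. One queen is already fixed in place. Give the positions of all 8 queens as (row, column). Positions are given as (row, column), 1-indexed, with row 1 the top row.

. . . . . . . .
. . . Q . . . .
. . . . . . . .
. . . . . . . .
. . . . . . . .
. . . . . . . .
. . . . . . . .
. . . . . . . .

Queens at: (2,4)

Row 1: attacked by (2,4)→{3,4,5}. Safe: 1, 2, 6, 7, 8. Place at column 8.
Row 3: attacked by (1,8)→{6,8}; (2,4)→{3,4,5}. Safe: 1, 2, 7. Place at column 1.
Row 4: attacked by (1,8)→{5,8}; (2,4)→{2,4,6}; (3,1)→{1,2}. Safe: 3, 7. Place at column 3.
Row 5: attacked by (1,8)→{4,8}; (2,4)→{1,4,7}; (3,1)→{1,3}; (4,3)→{2,3,4}. Safe: 5, 6. Place at column 6.
Row 6: attacked by (1,8)→{3,8}; (2,4)→{4,8}; (3,1)→{1,4}; (4,3)→{1,3,5}; (5,6)→{5,6,7}. Safe: 2. Place at column 2.
Row 7: attacked by (1,8)→{2,8}; (2,4)→{4}; (3,1)→{1,5}; (4,3)→{3,6}; (5,6)→{4,6,8}; (6,2)→{1,2,3}. Safe: 7. Place at column 7.
Row 8: attacked by (1,8)→{1,8}; (2,4)→{4}; (3,1)→{1,6}; (4,3)→{3,7}; (5,6)→{3,6}; (6,2)→{2,4}; (7,7)→{6,7,8}. Safe: 5. Place at column 5.
Columns [8, 4, 1, 3, 6, 2, 7, 5], r−c [-7, -2, 2, 1, -1, 4, 0, 3], r+c [9, 6, 4, 7, 11, 8, 14, 13] are all distinct, so no two queens attack.

(1,8) (2,4) (3,1) (4,3) (5,6) (6,2) (7,7) (8,5)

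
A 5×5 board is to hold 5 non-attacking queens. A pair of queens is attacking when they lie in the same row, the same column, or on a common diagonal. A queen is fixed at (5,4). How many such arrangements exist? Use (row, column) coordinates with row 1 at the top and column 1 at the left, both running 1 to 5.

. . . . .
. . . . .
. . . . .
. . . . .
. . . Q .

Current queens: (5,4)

Branch on row 1: col 1 → 1; col 2 → 1; col 3 → 0; col 5 → 0.
Sum: 1 + 1 + 0 + 0 = 2.

2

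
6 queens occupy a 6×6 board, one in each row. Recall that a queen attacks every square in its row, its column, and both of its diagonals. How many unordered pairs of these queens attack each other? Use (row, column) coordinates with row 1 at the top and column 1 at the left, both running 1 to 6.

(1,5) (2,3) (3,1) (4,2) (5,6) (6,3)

4

Same column: (2,3)–(6,3) (column 3).
Same diagonal: (1,5)–(4,2) (|1−4| = |5−2| = 3); (2,3)–(5,6) (|2−5| = |3−6| = 3); (3,1)–(4,2) (|3−4| = |1−2| = 1).
Total attacking pairs: 4.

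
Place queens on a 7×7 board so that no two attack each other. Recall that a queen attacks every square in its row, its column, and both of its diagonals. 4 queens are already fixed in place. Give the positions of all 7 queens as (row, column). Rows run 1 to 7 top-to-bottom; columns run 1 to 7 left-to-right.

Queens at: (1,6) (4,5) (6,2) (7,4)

Row 2: attacked by (1,6)→{5,6,7}; (4,5)→{3,5,7}; (6,2)→{2,6}; (7,4)→{4}. Safe: 1. Place at column 1.
Row 3: attacked by (1,6)→{4,6}; (2,1)→{1,2}; (4,5)→{4,5,6}; (6,2)→{2,5}; (7,4)→{4}. Safe: 3, 7. Place at column 3.
Row 5: attacked by (1,6)→{2,6}; (2,1)→{1,4}; (3,3)→{1,3,5}; (4,5)→{4,5,6}; (6,2)→{1,2,3}; (7,4)→{2,4,6}. Safe: 7. Place at column 7.
Columns [6, 1, 3, 5, 7, 2, 4], r−c [-5, 1, 0, -1, -2, 4, 3], r+c [7, 3, 6, 9, 12, 8, 11] are all distinct, so no two queens attack.

(1,6) (2,1) (3,3) (4,5) (5,7) (6,2) (7,4)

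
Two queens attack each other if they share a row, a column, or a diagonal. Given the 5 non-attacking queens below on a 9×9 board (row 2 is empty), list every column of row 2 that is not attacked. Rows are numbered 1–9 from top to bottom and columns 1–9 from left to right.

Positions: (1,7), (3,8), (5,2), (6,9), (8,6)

(1,7) attacks row 2 at column 7 and diagonals 6, 8.
(3,8) attacks row 2 at column 8 and diagonals 7, 9.
(5,2) attacks row 2 at column 2 and diagonals 5.
(6,9) attacks row 2 at column 9 and diagonals 5.
(8,6) attacks row 2 at column 6.
Attacked columns: {2, 5, 6, 7, 8, 9}. Safe: {1, 3, 4}.

columns 1, 3, 4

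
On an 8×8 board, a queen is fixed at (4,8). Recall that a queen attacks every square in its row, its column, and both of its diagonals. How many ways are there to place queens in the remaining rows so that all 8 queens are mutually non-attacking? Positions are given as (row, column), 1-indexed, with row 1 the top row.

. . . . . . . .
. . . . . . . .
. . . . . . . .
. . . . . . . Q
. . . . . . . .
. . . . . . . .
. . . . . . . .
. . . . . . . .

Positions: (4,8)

Branch on row 1: col 1 → 1; col 2 → 2; col 3 → 4; col 4 → 5; col 6 → 4; col 7 → 2.
Sum: 1 + 2 + 4 + 5 + 4 + 2 = 18.

18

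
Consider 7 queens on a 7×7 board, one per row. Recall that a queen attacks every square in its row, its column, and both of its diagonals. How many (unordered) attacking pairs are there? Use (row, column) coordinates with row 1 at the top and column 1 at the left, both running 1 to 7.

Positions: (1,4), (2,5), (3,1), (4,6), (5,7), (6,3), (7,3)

4

Same column: (6,3)–(7,3) (column 3).
Same diagonal: (1,4)–(2,5) (|1−2| = |4−5| = 1); (4,6)–(5,7) (|4−5| = |6−7| = 1); (4,6)–(7,3) (|4−7| = |6−3| = 3).
Total attacking pairs: 4.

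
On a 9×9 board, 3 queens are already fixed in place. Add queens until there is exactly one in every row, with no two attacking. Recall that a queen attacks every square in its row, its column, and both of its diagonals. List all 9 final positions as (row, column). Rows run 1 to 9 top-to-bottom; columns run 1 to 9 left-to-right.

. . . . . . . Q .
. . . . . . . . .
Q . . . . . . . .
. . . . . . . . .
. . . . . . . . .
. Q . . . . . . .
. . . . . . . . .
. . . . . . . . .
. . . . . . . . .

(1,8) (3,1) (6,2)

(1,8) (2,5) (3,1) (4,6) (5,9) (6,2) (7,4) (8,7) (9,3)

Row 2: attacked by (1,8)→{7,8,9}; (3,1)→{1,2}; (6,2)→{2,6}. Safe: 3, 4, 5. Place at column 5.
Row 4: attacked by (1,8)→{5,8}; (2,5)→{3,5,7}; (3,1)→{1,2}; (6,2)→{2,4}. Safe: 6, 9. Place at column 6.
Row 5: attacked by (1,8)→{4,8}; (2,5)→{2,5,8}; (3,1)→{1,3}; (4,6)→{5,6,7}; (6,2)→{1,2,3}. Safe: 9. Place at column 9.
Row 7: attacked by (1,8)→{2,8}; (2,5)→{5}; (3,1)→{1,5}; (4,6)→{3,6,9}; (5,9)→{7,9}; (6,2)→{1,2,3}. Safe: 4. Place at column 4.
Row 8: attacked by (1,8)→{1,8}; (2,5)→{5}; (3,1)→{1,6}; (4,6)→{2,6}; (5,9)→{6,9}; (6,2)→{2,4}; (7,4)→{3,4,5}. Safe: 7. Place at column 7.
Row 9: attacked by (1,8)→{8}; (2,5)→{5}; (3,1)→{1,7}; (4,6)→{1,6}; (5,9)→{5,9}; (6,2)→{2,5}; (7,4)→{2,4,6}; (8,7)→{6,7,8}. Safe: 3. Place at column 3.
Columns [8, 5, 1, 6, 9, 2, 4, 7, 3], r−c [-7, -3, 2, -2, -4, 4, 3, 1, 6], r+c [9, 7, 4, 10, 14, 8, 11, 15, 12] are all distinct, so no two queens attack.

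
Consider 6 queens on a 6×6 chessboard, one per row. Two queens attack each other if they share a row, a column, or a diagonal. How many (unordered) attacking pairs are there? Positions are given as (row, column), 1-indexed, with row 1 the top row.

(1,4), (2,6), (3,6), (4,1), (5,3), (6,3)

Same column: (2,6)–(3,6) (column 6); (5,3)–(6,3) (column 3).
Same diagonal: (1,4)–(3,6) (|1−3| = |4−6| = 2); (1,4)–(4,1) (|1−4| = |4−1| = 3); (2,6)–(5,3) (|2−5| = |6−3| = 3); (3,6)–(6,3) (|3−6| = |6−3| = 3); (4,1)–(6,3) (|4−6| = |1−3| = 2).
Total attacking pairs: 7.

7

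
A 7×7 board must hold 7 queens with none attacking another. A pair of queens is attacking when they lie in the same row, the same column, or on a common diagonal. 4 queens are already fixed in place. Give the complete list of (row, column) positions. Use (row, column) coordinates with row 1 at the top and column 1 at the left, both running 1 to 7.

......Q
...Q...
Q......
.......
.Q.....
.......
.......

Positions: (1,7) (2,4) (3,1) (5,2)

Row 4: attacked by (1,7)→{4,7}; (2,4)→{2,4,6}; (3,1)→{1,2}; (5,2)→{1,2,3}. Safe: 5. Place at column 5.
Row 6: attacked by (1,7)→{2,7}; (2,4)→{4}; (3,1)→{1,4}; (4,5)→{3,5,7}; (5,2)→{1,2,3}. Safe: 6. Place at column 6.
Row 7: attacked by (1,7)→{1,7}; (2,4)→{4}; (3,1)→{1,5}; (4,5)→{2,5}; (5,2)→{2,4}; (6,6)→{5,6,7}. Safe: 3. Place at column 3.
Columns [7, 4, 1, 5, 2, 6, 3], r−c [-6, -2, 2, -1, 3, 0, 4], r+c [8, 6, 4, 9, 7, 12, 10] are all distinct, so no two queens attack.

(1,7) (2,4) (3,1) (4,5) (5,2) (6,6) (7,3)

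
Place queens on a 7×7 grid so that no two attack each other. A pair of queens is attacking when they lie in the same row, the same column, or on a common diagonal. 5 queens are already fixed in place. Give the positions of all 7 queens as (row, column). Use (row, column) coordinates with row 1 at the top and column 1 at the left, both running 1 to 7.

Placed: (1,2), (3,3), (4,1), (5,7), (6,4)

(1,2) (2,5) (3,3) (4,1) (5,7) (6,4) (7,6)

Row 2: attacked by (1,2)→{1,2,3}; (3,3)→{2,3,4}; (4,1)→{1,3}; (5,7)→{4,7}; (6,4)→{4}. Safe: 5, 6. Place at column 5.
Row 7: attacked by (1,2)→{2}; (2,5)→{5}; (3,3)→{3,7}; (4,1)→{1,4}; (5,7)→{5,7}; (6,4)→{3,4,5}. Safe: 6. Place at column 6.
Columns [2, 5, 3, 1, 7, 4, 6], r−c [-1, -3, 0, 3, -2, 2, 1], r+c [3, 7, 6, 5, 12, 10, 13] are all distinct, so no two queens attack.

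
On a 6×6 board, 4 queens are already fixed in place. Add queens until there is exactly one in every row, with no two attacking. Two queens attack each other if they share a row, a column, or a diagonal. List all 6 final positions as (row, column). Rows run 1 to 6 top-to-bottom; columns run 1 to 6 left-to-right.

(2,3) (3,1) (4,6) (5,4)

(1,5) (2,3) (3,1) (4,6) (5,4) (6,2)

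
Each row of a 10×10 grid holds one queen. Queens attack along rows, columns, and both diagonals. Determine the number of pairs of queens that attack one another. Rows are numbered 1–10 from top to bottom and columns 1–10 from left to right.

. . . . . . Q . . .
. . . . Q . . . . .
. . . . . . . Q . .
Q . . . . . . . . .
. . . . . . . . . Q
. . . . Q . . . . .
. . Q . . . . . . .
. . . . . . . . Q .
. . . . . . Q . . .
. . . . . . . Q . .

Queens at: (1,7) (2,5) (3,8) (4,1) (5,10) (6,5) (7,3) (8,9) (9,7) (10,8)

6

Same column: (1,7)–(9,7) (column 7); (2,5)–(6,5) (column 5); (3,8)–(10,8) (column 8).
Same diagonal: (3,8)–(5,10) (|3−5| = |8−10| = 2); (3,8)–(6,5) (|3−6| = |8−5| = 3); (9,7)–(10,8) (|9−10| = |7−8| = 1).
Total attacking pairs: 6.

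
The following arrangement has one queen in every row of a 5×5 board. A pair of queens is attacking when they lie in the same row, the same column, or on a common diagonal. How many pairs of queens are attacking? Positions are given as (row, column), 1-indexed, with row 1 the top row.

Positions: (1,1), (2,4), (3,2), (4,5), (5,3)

0

All columns are distinct and no two queens satisfy |Δrow| = |Δcol|, so no pair attacks.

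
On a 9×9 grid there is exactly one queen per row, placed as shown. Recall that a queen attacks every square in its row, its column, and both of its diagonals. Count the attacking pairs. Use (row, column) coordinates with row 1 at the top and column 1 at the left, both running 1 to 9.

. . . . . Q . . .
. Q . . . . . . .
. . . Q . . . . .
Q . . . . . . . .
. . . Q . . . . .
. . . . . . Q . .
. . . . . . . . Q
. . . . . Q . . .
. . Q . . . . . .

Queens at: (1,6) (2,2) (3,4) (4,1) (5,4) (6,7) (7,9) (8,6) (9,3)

4

Same column: (1,6)–(8,6) (column 6); (3,4)–(5,4) (column 4).
Same diagonal: (1,6)–(3,4) (|1−3| = |6−4| = 2); (3,4)–(6,7) (|3−6| = |4−7| = 3).
Total attacking pairs: 4.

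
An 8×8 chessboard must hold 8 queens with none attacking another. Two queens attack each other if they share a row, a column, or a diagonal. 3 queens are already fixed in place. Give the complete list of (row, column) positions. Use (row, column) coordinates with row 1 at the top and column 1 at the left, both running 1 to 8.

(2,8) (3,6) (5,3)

Row 1: attacked by (2,8)→{7,8}; (3,6)→{4,6,8}; (5,3)→{3,7}. Safe: 1, 2, 5. Place at column 2.
Row 4: attacked by (1,2)→{2,5}; (2,8)→{6,8}; (3,6)→{5,6,7}; (5,3)→{2,3,4}. Safe: 1. Place at column 1.
Row 6: attacked by (1,2)→{2,7}; (2,8)→{4,8}; (3,6)→{3,6}; (4,1)→{1,3}; (5,3)→{2,3,4}. Safe: 5. Place at column 5.
Row 7: attacked by (1,2)→{2,8}; (2,8)→{3,8}; (3,6)→{2,6}; (4,1)→{1,4}; (5,3)→{1,3,5}; (6,5)→{4,5,6}. Safe: 7. Place at column 7.
Row 8: attacked by (1,2)→{2}; (2,8)→{2,8}; (3,6)→{1,6}; (4,1)→{1,5}; (5,3)→{3,6}; (6,5)→{3,5,7}; (7,7)→{6,7,8}. Safe: 4. Place at column 4.
Columns [2, 8, 6, 1, 3, 5, 7, 4], r−c [-1, -6, -3, 3, 2, 1, 0, 4], r+c [3, 10, 9, 5, 8, 11, 14, 12] are all distinct, so no two queens attack.

(1,2) (2,8) (3,6) (4,1) (5,3) (6,5) (7,7) (8,4)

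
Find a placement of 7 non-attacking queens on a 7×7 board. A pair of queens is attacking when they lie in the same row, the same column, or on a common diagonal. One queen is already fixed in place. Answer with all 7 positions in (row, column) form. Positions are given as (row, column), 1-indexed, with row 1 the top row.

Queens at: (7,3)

(1,6) (2,2) (3,5) (4,1) (5,4) (6,7) (7,3)

Row 1: attacked by (7,3)→{3}. Safe: 1, 2, 4, 5, 6, 7. Place at column 6.
Row 2: attacked by (1,6)→{5,6,7}; (7,3)→{3}. Safe: 1, 2, 4. Place at column 2.
Row 3: attacked by (1,6)→{4,6}; (2,2)→{1,2,3}; (7,3)→{3,7}. Safe: 5. Place at column 5.
Row 4: attacked by (1,6)→{3,6}; (2,2)→{2,4}; (3,5)→{4,5,6}; (7,3)→{3,6}. Safe: 1, 7. Place at column 1.
Row 5: attacked by (1,6)→{2,6}; (2,2)→{2,5}; (3,5)→{3,5,7}; (4,1)→{1,2}; (7,3)→{1,3,5}. Safe: 4. Place at column 4.
Row 6: attacked by (1,6)→{1,6}; (2,2)→{2,6}; (3,5)→{2,5}; (4,1)→{1,3}; (5,4)→{3,4,5}; (7,3)→{2,3,4}. Safe: 7. Place at column 7.
Columns [6, 2, 5, 1, 4, 7, 3], r−c [-5, 0, -2, 3, 1, -1, 4], r+c [7, 4, 8, 5, 9, 13, 10] are all distinct, so no two queens attack.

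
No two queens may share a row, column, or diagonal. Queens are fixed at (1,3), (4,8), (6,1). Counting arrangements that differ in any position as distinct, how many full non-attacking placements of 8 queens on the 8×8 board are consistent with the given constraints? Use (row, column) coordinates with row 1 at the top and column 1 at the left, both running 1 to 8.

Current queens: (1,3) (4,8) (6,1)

1

Branch on row 2: col 7 → 1.
Sum: 1 = 1.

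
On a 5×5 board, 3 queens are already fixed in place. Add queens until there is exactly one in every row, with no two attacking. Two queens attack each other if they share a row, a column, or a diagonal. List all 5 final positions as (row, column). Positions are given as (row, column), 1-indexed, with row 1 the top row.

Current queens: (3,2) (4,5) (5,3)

Row 1: attacked by (3,2)→{2,4}; (4,5)→{2,5}; (5,3)→{3}. Safe: 1. Place at column 1.
Row 2: attacked by (1,1)→{1,2}; (3,2)→{1,2,3}; (4,5)→{3,5}; (5,3)→{3}. Safe: 4. Place at column 4.
Columns [1, 4, 2, 5, 3], r−c [0, -2, 1, -1, 2], r+c [2, 6, 5, 9, 8] are all distinct, so no two queens attack.

(1,1) (2,4) (3,2) (4,5) (5,3)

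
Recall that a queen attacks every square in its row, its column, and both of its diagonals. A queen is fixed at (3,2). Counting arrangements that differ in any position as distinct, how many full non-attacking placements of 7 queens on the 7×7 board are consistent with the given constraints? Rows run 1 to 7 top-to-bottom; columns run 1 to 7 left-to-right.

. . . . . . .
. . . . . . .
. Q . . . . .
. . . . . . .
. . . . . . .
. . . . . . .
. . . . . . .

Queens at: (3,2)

Branch on row 1: col 1 → 1; col 3 → 2; col 5 → 2; col 6 → 1; col 7 → 0.
Sum: 1 + 2 + 2 + 1 + 0 = 6.

6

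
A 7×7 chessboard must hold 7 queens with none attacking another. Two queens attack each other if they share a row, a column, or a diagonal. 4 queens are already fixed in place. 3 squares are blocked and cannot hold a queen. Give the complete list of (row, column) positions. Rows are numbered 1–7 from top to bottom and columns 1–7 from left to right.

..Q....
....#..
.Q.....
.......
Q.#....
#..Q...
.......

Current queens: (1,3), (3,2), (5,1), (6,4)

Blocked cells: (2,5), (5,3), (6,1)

Row 2: attacked by (1,3)→{2,3,4}; (3,2)→{1,2,3}; (5,1)→{1,4}; (6,4)→{4}. Blocked: 5. Safe: 6, 7. Place at column 6.
Row 4: attacked by (1,3)→{3,6}; (2,6)→{4,6}; (3,2)→{1,2,3}; (5,1)→{1,2}; (6,4)→{2,4,6}. Safe: 5, 7. Place at column 5.
Row 7: attacked by (1,3)→{3}; (2,6)→{1,6}; (3,2)→{2,6}; (4,5)→{2,5}; (5,1)→{1,3}; (6,4)→{3,4,5}. Safe: 7. Place at column 7.
Columns [3, 6, 2, 5, 1, 4, 7], r−c [-2, -4, 1, -1, 4, 2, 0], r+c [4, 8, 5, 9, 6, 10, 14] are all distinct, so no two queens attack.

(1,3) (2,6) (3,2) (4,5) (5,1) (6,4) (7,7)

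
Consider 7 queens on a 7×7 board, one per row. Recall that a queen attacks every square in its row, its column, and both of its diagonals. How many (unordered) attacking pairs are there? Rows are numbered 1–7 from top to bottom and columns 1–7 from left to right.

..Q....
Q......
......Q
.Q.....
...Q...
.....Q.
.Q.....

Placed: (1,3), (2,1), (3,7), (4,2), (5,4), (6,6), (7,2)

Same column: (4,2)–(7,2) (column 2).
Same diagonal: (2,1)–(5,4) (|2−5| = |1−4| = 3); (5,4)–(7,2) (|5−7| = |4−2| = 2).
Total attacking pairs: 3.

3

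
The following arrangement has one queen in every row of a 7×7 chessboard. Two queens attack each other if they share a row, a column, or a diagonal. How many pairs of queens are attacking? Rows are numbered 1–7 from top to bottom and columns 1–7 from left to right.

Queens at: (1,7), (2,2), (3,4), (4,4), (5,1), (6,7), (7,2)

Same column: (1,7)–(6,7) (column 7); (2,2)–(7,2) (column 2); (3,4)–(4,4) (column 4).
Same diagonal: (1,7)–(4,4) (|1−4| = |7−4| = 3); (2,2)–(4,4) (|2−4| = |2−4| = 2); (3,4)–(6,7) (|3−6| = |4−7| = 3).
Total attacking pairs: 6.

6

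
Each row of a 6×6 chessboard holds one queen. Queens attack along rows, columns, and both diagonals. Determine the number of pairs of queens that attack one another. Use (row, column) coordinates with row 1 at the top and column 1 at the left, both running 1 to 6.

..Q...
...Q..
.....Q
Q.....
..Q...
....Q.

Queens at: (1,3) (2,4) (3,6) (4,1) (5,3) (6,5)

2

Same column: (1,3)–(5,3) (column 3).
Same diagonal: (1,3)–(2,4) (|1−2| = |3−4| = 1).
Total attacking pairs: 2.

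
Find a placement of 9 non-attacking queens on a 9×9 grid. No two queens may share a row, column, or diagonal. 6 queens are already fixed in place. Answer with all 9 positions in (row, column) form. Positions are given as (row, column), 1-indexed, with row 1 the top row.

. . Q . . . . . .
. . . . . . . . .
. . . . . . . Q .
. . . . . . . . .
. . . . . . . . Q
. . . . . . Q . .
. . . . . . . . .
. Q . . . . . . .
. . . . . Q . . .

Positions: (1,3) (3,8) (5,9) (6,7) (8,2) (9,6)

(1,3) (2,1) (3,8) (4,4) (5,9) (6,7) (7,5) (8,2) (9,6)

Row 2: attacked by (1,3)→{2,3,4}; (3,8)→{7,8,9}; (5,9)→{6,9}; (6,7)→{3,7}; (8,2)→{2,8}; (9,6)→{6}. Safe: 1, 5. Place at column 1.
Row 4: attacked by (1,3)→{3,6}; (2,1)→{1,3}; (3,8)→{7,8,9}; (5,9)→{8,9}; (6,7)→{5,7,9}; (8,2)→{2,6}; (9,6)→{1,6}. Safe: 4. Place at column 4.
Row 7: attacked by (1,3)→{3,9}; (2,1)→{1,6}; (3,8)→{4,8}; (4,4)→{1,4,7}; (5,9)→{7,9}; (6,7)→{6,7,8}; (8,2)→{1,2,3}; (9,6)→{4,6,8}. Safe: 5. Place at column 5.
Columns [3, 1, 8, 4, 9, 7, 5, 2, 6], r−c [-2, 1, -5, 0, -4, -1, 2, 6, 3], r+c [4, 3, 11, 8, 14, 13, 12, 10, 15] are all distinct, so no two queens attack.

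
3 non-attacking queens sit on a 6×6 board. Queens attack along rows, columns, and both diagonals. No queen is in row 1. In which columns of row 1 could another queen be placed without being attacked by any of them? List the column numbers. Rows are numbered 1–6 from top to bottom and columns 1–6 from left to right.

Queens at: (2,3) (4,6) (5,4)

(2,3) attacks row 1 at column 3 and diagonals 2, 4.
(4,6) attacks row 1 at column 6 and diagonals 3.
(5,4) attacks row 1 at column 4.
Attacked columns: {2, 3, 4, 6}. Safe: {1, 5}.

columns 1, 5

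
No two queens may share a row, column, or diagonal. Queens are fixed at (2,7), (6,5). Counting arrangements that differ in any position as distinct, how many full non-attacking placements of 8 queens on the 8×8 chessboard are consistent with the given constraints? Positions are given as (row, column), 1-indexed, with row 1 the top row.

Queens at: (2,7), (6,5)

Branch on row 1: col 1 → 0; col 2 → 1; col 3 → 0; col 4 → 1.
Sum: 0 + 1 + 0 + 1 = 2.

2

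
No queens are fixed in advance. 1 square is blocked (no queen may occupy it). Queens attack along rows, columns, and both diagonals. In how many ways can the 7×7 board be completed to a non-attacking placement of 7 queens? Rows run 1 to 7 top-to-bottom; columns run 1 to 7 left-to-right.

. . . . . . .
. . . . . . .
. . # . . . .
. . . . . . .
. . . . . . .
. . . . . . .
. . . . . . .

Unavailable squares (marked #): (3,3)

Branch on row 1: col 1 → 4; col 2 → 5; col 3 → 6; col 4 → 4; col 5 → 6; col 6 → 6; col 7 → 3.
Sum: 4 + 5 + 6 + 4 + 6 + 6 + 3 = 34.

34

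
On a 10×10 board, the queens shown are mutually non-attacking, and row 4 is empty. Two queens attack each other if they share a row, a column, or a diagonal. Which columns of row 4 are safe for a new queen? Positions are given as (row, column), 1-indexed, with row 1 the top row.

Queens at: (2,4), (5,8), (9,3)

columns 1, 5, 10

(2,4) attacks row 4 at column 4 and diagonals 2, 6.
(5,8) attacks row 4 at column 8 and diagonals 7, 9.
(9,3) attacks row 4 at column 3 and diagonals 8.
Attacked columns: {2, 3, 4, 6, 7, 8, 9}. Safe: {1, 5, 10}.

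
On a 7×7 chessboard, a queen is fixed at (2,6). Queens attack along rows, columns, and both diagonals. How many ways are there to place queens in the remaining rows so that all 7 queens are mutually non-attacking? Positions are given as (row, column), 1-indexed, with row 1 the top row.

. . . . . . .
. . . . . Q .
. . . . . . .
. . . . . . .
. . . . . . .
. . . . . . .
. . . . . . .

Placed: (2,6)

4

Branch on row 1: col 1 → 1; col 2 → 1; col 3 → 1; col 4 → 1.
Sum: 1 + 1 + 1 + 1 = 4.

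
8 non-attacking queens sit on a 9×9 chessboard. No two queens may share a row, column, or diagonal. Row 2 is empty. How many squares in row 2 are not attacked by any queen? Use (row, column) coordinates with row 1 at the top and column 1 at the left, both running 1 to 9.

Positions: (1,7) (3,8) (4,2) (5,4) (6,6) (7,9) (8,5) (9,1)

1

(1,7) attacks row 2 at column 7 and diagonals 6, 8.
(3,8) attacks row 2 at column 8 and diagonals 7, 9.
(4,2) attacks row 2 at column 2 and diagonals 4.
(5,4) attacks row 2 at column 4 and diagonals 1, 7.
(6,6) attacks row 2 at column 6 and diagonals 2.
(7,9) attacks row 2 at column 9 and diagonals 4.
(8,5) attacks row 2 at column 5.
(9,1) attacks row 2 at column 1 and diagonals 8.
Attacked columns: {1, 2, 4, 5, 6, 7, 8, 9}. Safe: {3}.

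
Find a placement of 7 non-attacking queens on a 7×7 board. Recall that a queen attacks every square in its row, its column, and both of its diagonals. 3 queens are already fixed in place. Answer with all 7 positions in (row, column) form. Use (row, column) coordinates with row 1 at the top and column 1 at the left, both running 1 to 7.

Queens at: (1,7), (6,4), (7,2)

(1,7) (2,5) (3,3) (4,1) (5,6) (6,4) (7,2)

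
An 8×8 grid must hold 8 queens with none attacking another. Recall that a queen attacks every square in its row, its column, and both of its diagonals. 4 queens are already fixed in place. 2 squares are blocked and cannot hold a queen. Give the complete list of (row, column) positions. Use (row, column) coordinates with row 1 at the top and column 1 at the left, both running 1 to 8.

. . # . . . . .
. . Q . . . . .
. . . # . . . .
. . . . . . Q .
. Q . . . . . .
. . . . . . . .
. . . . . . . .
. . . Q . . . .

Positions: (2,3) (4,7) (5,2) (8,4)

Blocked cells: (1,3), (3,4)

(1,5) (2,3) (3,1) (4,7) (5,2) (6,8) (7,6) (8,4)

Row 1: attacked by (2,3)→{2,3,4}; (4,7)→{4,7}; (5,2)→{2,6}; (8,4)→{4}. Blocked: 3. Safe: 1, 5, 8. Place at column 5.
Row 3: attacked by (1,5)→{3,5,7}; (2,3)→{2,3,4}; (4,7)→{6,7,8}; (5,2)→{2,4}; (8,4)→{4}. Blocked: 4. Safe: 1. Place at column 1.
Row 6: attacked by (1,5)→{5}; (2,3)→{3,7}; (3,1)→{1,4}; (4,7)→{5,7}; (5,2)→{1,2,3}; (8,4)→{2,4,6}. Safe: 8. Place at column 8.
Row 7: attacked by (1,5)→{5}; (2,3)→{3,8}; (3,1)→{1,5}; (4,7)→{4,7}; (5,2)→{2,4}; (6,8)→{7,8}; (8,4)→{3,4,5}. Safe: 6. Place at column 6.
Columns [5, 3, 1, 7, 2, 8, 6, 4], r−c [-4, -1, 2, -3, 3, -2, 1, 4], r+c [6, 5, 4, 11, 7, 14, 13, 12] are all distinct, so no two queens attack.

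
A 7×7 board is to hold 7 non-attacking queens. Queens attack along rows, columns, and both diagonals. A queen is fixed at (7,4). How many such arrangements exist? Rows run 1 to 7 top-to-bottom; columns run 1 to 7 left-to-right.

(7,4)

Branch on row 1: col 1 → 1; col 2 → 1; col 3 → 1; col 5 → 1; col 6 → 1; col 7 → 1.
Sum: 1 + 1 + 1 + 1 + 1 + 1 = 6.

6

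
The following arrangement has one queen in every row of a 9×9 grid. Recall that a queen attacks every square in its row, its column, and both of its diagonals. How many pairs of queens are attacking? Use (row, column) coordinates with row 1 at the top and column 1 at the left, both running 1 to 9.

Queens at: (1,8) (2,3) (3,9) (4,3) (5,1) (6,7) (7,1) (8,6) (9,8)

5

Same column: (1,8)–(9,8) (column 8); (2,3)–(4,3) (column 3); (5,1)–(7,1) (column 1).
Same diagonal: (2,3)–(6,7) (|2−6| = |3−7| = 4); (4,3)–(9,8) (|4−9| = |3−8| = 5).
Total attacking pairs: 5.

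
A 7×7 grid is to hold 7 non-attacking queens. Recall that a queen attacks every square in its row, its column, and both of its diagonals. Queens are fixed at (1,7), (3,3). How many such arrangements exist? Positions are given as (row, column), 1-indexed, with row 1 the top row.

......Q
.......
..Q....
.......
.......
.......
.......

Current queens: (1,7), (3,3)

Branch on row 2: col 1 → 0; col 5 → 1.
Sum: 0 + 1 = 1.

1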